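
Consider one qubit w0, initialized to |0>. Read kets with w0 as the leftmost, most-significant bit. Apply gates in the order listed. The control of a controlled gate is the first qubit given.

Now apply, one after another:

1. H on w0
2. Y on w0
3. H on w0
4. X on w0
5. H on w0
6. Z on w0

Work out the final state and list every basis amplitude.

The final amplitudes are -sqrt(2)*I/2 on |0>, sqrt(2)*I/2 on |1>. Key observation: the block from step 3 through step 6 cancels to the identity and can be dropped.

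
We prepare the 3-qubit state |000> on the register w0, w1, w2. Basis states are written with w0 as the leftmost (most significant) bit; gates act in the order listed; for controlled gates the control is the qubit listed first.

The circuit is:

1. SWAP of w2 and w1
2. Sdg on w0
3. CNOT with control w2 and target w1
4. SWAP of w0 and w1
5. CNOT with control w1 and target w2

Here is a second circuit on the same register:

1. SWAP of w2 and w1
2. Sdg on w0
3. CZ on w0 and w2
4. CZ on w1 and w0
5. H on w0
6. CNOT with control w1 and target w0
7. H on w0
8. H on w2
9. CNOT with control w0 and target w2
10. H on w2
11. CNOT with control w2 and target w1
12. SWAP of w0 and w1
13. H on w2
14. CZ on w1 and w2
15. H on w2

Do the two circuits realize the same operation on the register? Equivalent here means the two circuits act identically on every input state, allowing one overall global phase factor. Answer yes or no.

Yes — the two circuits implement the same unitary up to a global phase.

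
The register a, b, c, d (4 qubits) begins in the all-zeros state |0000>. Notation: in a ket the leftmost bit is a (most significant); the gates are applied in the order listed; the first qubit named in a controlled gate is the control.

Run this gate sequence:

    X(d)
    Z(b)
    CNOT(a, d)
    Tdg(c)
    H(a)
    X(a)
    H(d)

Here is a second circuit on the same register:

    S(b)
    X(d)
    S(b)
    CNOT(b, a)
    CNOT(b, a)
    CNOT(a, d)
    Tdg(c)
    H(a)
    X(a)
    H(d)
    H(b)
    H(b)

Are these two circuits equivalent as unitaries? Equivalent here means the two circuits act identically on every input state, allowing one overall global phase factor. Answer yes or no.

Yes — the two circuits implement the same unitary up to a global phase.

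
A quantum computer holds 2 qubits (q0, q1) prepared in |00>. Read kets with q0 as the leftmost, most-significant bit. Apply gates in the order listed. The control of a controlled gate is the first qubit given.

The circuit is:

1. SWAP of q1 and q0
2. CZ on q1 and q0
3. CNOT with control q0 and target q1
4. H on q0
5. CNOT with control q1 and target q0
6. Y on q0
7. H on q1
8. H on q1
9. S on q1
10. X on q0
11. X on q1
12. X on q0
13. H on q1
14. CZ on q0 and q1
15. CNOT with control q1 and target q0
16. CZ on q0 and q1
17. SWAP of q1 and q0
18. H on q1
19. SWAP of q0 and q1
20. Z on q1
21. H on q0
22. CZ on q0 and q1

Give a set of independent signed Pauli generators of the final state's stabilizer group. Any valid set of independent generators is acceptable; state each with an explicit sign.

One valid set of independent stabilizer generators is -XZ, +ZX (any independent generating set of the same group is equally correct).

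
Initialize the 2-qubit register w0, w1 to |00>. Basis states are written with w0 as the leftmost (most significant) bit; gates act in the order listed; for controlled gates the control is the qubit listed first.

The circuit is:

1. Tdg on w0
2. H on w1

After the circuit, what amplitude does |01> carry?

|01> carries amplitude sqrt(2)/2 in the final state.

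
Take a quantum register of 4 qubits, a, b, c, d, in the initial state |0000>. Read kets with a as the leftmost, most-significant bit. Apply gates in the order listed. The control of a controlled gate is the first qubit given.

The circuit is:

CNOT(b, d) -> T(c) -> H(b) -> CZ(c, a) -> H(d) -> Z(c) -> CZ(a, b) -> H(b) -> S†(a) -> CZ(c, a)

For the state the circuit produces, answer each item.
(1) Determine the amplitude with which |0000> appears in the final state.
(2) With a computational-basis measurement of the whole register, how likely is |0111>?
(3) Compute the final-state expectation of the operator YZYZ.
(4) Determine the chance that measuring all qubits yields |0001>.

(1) |0000> carries amplitude sqrt(2)/2 in the final state.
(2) The probability of measuring |0111> is 0.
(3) In the final state, YZYZ has expectation 0.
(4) The probability of measuring |0001> is 1/2.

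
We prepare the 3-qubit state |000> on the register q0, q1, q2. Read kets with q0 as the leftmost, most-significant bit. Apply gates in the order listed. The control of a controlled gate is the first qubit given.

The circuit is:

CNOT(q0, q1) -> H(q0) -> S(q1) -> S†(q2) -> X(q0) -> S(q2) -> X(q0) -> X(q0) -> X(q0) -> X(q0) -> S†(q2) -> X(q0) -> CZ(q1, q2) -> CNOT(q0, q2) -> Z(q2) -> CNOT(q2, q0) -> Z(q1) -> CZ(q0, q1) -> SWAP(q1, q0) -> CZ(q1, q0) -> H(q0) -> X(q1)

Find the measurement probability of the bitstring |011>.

The probability of measuring |011> is 1/4. Key observation: the block from step 5 through step 12 cancels to the identity and can be dropped.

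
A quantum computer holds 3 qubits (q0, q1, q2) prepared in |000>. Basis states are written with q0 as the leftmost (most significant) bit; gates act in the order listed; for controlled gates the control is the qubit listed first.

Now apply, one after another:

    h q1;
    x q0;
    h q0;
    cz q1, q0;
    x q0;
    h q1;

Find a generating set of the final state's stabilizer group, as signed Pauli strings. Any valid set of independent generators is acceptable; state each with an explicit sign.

One valid set of independent stabilizer generators is -XXI, -ZZI, +IIZ (any independent generating set of the same group is equally correct).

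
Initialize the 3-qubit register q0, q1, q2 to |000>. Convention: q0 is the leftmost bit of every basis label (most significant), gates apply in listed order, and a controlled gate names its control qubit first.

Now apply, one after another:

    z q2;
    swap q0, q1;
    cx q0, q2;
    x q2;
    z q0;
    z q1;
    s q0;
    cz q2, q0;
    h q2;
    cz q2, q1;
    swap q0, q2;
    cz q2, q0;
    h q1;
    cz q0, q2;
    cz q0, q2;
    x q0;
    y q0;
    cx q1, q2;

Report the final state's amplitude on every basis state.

The final amplitudes are -I/2 on |000>, 0 on |001>, 0 on |010>, -I/2 on |011>, -I/2 on |100>, 0 on |101>, 0 on |110>, -I/2 on |111>.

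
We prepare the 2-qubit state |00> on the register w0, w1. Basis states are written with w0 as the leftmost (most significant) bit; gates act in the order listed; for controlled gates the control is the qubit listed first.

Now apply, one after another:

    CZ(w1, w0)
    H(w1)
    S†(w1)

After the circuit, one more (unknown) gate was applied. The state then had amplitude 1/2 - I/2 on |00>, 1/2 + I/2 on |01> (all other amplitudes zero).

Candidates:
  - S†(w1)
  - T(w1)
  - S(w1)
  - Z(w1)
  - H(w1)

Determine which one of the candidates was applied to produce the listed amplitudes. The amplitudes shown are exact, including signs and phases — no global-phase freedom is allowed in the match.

It was H(w1) that produced the state shown.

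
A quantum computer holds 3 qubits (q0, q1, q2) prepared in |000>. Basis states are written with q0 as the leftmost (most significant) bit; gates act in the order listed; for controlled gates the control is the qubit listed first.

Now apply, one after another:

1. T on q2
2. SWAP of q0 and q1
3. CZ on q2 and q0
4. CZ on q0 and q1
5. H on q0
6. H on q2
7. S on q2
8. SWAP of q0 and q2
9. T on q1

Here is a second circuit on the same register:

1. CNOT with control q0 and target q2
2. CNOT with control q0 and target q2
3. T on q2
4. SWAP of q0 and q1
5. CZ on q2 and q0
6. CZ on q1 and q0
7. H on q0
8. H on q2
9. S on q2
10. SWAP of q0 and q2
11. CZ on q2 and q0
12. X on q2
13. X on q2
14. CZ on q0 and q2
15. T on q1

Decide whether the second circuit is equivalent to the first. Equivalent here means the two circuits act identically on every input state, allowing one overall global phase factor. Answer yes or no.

Yes: on every input state the two circuits agree up to one overall phase factor.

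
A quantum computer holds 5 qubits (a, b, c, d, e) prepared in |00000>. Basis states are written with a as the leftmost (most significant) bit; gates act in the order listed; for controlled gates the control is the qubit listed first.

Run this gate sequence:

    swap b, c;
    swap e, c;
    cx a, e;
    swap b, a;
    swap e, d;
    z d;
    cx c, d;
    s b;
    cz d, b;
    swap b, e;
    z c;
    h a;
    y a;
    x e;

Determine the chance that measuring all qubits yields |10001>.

A full measurement returns |10001> with probability 1/2.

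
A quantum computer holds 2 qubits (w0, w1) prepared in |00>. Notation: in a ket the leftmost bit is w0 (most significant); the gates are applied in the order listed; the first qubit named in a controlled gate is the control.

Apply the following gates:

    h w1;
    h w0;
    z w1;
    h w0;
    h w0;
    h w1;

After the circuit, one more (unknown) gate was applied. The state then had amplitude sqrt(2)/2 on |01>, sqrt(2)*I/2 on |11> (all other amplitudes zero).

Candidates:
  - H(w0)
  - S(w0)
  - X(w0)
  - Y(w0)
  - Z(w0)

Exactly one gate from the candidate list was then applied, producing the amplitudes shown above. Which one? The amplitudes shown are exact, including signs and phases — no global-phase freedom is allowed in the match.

It was S(w0) that produced the state shown.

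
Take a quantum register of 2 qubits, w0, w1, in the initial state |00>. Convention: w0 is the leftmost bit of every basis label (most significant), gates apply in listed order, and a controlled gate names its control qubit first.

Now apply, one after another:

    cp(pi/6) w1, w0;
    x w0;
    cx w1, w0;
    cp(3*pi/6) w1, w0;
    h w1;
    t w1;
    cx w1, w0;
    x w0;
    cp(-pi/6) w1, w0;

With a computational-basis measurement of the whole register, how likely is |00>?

Outcome |00> occurs with probability 1/2.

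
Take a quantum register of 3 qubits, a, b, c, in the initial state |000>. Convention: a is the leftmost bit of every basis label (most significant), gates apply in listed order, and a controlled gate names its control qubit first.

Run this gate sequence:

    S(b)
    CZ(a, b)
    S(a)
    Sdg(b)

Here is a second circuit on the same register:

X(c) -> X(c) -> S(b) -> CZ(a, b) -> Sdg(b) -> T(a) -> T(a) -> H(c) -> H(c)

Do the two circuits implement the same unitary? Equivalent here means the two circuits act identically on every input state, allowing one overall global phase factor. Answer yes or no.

Yes: on every input state the two circuits agree up to one overall phase factor.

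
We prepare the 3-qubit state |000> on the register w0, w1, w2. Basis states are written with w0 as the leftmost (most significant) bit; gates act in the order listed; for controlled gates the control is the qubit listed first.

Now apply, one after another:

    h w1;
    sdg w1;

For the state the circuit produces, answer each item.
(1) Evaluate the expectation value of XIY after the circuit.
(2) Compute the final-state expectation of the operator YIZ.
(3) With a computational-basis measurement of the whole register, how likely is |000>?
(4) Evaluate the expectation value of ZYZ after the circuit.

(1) In the final state, XIY has expectation 0.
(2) The expectation value of YIZ is 0.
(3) The probability of measuring |000> is 1/2.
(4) The observable ZYZ averages to -1.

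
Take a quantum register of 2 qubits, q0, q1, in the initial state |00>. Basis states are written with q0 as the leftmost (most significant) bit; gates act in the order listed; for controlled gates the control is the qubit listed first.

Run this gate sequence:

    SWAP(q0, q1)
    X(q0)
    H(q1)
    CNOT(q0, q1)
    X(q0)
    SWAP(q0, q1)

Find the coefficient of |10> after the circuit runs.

The final state's coefficient on |10> equals sqrt(2)/2.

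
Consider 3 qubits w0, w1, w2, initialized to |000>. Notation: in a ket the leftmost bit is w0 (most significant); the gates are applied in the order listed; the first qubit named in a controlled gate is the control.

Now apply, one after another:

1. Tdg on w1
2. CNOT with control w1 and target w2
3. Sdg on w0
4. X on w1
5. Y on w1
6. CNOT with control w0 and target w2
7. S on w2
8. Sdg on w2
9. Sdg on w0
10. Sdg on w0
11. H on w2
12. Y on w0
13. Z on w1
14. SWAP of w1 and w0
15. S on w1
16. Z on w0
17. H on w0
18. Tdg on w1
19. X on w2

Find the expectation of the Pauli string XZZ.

The expectation value of XZZ is 0. Key observation: the block from step 7 through step 8 cancels to the identity and can be dropped.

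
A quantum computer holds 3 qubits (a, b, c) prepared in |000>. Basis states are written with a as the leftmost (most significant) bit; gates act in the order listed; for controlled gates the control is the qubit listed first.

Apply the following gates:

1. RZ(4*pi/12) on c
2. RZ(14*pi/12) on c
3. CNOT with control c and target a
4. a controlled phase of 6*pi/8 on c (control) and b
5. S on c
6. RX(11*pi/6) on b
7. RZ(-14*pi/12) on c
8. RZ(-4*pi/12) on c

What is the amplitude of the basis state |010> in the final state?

The final state's coefficient on |010> equals I*(-sqrt(6) + sqrt(2))/4.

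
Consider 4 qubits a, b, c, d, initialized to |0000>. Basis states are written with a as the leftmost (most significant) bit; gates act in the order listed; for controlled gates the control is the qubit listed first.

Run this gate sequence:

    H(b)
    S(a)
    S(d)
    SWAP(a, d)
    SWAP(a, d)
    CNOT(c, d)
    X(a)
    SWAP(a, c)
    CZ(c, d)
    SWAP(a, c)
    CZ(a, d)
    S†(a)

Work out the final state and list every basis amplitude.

The resulting statevector has amplitude -sqrt(2)*I/2 on |1000>, -sqrt(2)*I/2 on |1100>, and 0 on every other basis state. Key observation: steps 4-5 multiply out to the identity, so the circuit reduces to the remaining gates.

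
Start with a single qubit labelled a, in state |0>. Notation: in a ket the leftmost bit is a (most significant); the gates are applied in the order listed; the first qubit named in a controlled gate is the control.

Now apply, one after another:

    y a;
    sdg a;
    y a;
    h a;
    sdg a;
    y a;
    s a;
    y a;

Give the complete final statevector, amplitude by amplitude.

The resulting statevector has amplitude sqrt(2)/2 on |0>, -sqrt(2)/2 on |1>.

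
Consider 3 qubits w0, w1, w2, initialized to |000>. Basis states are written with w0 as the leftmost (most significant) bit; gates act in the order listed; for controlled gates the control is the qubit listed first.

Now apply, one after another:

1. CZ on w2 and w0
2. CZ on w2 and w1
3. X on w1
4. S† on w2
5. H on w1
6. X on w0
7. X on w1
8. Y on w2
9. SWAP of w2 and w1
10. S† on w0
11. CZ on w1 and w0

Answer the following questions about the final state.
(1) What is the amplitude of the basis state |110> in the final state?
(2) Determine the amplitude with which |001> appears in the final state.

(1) |110> carries amplitude sqrt(2)/2 in the final state.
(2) The amplitude on |001> is 0.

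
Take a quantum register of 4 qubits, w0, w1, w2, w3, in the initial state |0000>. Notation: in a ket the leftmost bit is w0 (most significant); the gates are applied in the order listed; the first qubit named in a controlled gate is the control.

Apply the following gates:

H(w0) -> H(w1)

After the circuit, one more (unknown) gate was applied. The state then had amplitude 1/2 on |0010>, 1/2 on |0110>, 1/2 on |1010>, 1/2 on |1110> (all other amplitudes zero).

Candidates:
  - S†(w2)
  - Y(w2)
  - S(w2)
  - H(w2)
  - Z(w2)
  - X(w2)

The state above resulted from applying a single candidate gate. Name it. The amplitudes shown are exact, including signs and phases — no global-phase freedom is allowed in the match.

It was X(w2) that produced the state shown.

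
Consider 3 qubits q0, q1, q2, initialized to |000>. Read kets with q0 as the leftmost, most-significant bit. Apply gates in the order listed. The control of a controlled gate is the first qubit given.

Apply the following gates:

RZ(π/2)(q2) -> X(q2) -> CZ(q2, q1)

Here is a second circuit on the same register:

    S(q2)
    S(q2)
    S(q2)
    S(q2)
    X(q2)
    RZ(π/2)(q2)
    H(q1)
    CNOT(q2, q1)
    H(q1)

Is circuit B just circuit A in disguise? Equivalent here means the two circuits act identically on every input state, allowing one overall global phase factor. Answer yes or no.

No, they are not equivalent — no single phase factor reconciles the two unitaries.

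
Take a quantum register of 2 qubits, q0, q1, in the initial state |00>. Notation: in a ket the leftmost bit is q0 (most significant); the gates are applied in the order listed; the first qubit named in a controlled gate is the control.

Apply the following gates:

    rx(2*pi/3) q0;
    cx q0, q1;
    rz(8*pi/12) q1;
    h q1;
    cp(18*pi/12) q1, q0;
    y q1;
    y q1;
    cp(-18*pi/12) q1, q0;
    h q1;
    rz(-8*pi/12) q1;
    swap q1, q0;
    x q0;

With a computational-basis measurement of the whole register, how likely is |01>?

Outcome |01> occurs with probability 3/4. Key observation: steps 3-10 multiply out to the identity, so the circuit reduces to the remaining gates.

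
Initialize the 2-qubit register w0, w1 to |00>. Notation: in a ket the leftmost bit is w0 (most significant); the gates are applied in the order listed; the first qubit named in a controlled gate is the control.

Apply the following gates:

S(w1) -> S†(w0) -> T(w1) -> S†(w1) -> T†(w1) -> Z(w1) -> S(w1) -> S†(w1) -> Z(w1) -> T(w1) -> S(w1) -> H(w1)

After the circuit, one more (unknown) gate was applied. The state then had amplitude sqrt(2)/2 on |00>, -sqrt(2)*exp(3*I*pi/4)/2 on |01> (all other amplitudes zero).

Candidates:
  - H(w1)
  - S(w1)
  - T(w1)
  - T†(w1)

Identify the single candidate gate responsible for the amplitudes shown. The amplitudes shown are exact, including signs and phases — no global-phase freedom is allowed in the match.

The unique candidate consistent with the amplitudes is T†(w1). Key observation: gates 4-11 undo each other exactly, leaving only the rest of the circuit to track.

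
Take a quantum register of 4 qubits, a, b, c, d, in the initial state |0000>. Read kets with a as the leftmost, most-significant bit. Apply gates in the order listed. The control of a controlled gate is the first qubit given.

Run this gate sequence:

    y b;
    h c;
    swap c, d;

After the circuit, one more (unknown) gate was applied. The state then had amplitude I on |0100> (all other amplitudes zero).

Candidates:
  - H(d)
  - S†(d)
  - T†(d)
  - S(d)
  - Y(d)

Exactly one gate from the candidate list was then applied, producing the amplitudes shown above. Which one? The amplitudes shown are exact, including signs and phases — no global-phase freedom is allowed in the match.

It was H(d) that produced the state shown.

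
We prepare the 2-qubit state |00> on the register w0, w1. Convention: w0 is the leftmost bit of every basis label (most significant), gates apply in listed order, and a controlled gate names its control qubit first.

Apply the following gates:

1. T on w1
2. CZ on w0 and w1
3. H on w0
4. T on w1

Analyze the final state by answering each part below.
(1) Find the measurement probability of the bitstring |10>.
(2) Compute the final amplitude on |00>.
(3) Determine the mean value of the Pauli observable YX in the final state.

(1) The probability of measuring |10> is 1/2.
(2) |00> carries amplitude sqrt(2)/2 in the final state.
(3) The expectation value of YX is 0.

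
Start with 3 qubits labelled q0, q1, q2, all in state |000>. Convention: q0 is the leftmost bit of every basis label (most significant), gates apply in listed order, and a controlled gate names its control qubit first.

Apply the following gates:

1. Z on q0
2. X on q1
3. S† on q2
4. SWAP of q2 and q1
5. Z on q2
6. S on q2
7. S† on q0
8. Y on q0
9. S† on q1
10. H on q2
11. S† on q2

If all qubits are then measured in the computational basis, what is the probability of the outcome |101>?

A full measurement returns |101> with probability 1/2.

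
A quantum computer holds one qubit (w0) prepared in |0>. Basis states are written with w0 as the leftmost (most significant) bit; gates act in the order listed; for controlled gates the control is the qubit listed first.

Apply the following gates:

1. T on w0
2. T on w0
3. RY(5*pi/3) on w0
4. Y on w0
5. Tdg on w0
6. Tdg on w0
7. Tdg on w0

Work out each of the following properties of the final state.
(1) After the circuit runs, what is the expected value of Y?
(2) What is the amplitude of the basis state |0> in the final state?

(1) In the final state, Y has expectation -sqrt(6)/4.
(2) |0> carries amplitude -I/2 in the final state.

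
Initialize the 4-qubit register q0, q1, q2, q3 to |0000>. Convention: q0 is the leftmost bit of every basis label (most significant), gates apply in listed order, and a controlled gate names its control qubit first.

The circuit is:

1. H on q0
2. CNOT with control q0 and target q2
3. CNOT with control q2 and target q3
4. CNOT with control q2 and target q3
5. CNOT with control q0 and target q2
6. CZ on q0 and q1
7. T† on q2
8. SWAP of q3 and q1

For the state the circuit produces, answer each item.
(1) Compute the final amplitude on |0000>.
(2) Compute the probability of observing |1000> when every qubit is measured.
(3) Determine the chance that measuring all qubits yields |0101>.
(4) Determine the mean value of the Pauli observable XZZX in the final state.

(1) |0000> carries amplitude sqrt(2)/2 in the final state. Key observation: steps 2-5 multiply out to the identity, so the circuit reduces to the remaining gates.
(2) Outcome |1000> occurs with probability 1/2.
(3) Outcome |0101> occurs with probability 0.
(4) In the final state, XZZX has expectation 0.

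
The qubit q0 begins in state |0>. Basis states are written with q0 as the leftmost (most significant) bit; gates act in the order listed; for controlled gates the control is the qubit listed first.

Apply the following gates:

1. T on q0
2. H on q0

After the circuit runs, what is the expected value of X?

The observable X averages to 1.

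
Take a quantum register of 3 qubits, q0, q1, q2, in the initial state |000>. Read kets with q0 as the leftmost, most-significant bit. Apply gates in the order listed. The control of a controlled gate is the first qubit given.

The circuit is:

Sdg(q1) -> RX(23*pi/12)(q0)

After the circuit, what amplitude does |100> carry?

The final state's coefficient on |100> equals -I*sqrt(sqrt(2) + 2)/4 + I*sqrt(6 - 3*sqrt(2))/4.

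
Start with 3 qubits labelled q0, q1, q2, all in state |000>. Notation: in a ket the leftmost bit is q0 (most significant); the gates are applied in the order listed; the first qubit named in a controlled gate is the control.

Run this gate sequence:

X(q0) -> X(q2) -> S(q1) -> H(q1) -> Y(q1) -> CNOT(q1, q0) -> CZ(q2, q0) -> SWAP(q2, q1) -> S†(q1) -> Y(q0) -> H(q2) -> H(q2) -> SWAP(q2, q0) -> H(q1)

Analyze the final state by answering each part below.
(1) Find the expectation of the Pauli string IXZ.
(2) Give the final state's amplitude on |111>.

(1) The observable IXZ averages to 0.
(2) The final state's coefficient on |111> equals -I/2.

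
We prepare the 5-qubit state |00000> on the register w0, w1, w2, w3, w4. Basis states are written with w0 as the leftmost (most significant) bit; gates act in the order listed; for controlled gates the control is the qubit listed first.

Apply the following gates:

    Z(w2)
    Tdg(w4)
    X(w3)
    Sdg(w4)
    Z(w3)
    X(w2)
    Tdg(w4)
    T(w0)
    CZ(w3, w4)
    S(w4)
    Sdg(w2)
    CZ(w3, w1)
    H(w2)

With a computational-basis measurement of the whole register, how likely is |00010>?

A full measurement returns |00010> with probability 1/2.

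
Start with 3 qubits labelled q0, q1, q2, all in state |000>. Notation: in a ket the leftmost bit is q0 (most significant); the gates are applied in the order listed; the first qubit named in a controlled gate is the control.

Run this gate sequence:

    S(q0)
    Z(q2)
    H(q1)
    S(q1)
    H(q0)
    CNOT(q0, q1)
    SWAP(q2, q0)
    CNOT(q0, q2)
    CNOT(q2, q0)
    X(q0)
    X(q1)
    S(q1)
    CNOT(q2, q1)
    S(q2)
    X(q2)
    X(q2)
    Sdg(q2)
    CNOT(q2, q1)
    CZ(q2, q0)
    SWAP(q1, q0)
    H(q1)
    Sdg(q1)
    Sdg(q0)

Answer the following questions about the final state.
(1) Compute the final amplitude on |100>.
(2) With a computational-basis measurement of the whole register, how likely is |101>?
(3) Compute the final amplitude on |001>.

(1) |100> carries amplitude sqrt(2)/4 in the final state. Key observation: gates 13-18 undo each other exactly, leaving only the rest of the circuit to track.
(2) The probability of measuring |101> is 1/8.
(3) |001> carries amplitude sqrt(2)/4 in the final state.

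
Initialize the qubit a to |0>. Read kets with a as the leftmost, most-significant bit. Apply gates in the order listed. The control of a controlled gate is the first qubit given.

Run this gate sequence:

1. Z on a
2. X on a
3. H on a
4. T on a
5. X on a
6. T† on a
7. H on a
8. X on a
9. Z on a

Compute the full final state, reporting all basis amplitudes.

The resulting statevector has amplitude -sqrt(2)/2 on |0>, (1 - I)*exp(3*I*pi/4)/2 on |1>.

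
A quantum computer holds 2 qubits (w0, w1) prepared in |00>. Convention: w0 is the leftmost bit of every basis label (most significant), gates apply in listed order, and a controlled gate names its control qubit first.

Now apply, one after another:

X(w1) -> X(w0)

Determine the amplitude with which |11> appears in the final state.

The amplitude on |11> is 1.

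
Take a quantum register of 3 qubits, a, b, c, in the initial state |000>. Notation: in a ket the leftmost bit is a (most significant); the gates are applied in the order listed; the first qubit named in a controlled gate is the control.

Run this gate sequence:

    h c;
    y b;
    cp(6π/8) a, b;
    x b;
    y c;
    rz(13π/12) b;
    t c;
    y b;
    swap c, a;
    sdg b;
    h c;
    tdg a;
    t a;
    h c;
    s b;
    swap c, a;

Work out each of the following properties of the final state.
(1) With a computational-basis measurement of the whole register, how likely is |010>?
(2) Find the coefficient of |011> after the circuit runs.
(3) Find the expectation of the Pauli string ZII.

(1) Outcome |010> occurs with probability 1/2.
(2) The amplitude on |011> is -sqrt(2)*exp(5*I*pi/24)/2.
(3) The observable ZII averages to 1.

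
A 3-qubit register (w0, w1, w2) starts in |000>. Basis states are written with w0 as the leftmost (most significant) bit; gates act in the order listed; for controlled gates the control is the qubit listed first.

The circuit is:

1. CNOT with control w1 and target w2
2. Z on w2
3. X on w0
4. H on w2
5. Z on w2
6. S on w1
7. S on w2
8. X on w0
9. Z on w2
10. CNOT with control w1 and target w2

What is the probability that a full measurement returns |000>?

The probability of measuring |000> is 1/2.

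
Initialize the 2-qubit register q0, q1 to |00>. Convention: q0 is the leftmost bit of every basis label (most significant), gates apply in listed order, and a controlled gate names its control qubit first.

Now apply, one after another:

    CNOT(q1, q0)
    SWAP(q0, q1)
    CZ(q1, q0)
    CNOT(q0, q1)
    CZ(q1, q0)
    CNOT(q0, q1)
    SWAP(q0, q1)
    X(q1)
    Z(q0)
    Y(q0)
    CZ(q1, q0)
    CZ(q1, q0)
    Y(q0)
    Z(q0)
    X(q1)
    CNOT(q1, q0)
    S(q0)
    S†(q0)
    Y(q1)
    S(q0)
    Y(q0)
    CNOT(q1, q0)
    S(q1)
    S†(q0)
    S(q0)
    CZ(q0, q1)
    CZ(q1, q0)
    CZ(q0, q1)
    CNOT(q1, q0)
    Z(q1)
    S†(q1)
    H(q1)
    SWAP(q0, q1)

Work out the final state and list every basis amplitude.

The resulting statevector has amplitude 0 on |00>, sqrt(2)/2 on |01>, 0 on |10>, -sqrt(2)/2 on |11>. Key observation: the block from step 8 through step 15 cancels to the identity and can be dropped.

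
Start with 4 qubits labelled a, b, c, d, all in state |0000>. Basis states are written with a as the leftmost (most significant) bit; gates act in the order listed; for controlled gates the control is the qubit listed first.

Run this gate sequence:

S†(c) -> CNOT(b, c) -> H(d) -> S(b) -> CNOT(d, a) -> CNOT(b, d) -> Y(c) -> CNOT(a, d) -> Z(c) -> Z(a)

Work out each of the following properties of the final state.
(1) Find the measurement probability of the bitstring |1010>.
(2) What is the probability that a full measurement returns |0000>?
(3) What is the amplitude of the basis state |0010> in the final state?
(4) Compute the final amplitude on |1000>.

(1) Outcome |1010> occurs with probability 1/2.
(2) The probability of measuring |0000> is 0.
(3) The amplitude on |0010> is -sqrt(2)*I/2.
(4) The amplitude on |1000> is 0.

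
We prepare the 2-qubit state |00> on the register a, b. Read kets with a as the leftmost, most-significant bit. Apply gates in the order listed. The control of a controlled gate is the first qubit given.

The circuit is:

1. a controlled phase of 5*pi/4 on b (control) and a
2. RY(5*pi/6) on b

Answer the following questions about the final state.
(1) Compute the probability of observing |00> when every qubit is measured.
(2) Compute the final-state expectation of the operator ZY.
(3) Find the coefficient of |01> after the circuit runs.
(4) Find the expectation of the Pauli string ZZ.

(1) The probability of measuring |00> is 1/2 - sqrt(3)/4.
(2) The observable ZY averages to 0.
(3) The final state's coefficient on |01> equals sqrt(2)/4 + sqrt(6)/4.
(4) In the final state, ZZ has expectation -sqrt(3)/2.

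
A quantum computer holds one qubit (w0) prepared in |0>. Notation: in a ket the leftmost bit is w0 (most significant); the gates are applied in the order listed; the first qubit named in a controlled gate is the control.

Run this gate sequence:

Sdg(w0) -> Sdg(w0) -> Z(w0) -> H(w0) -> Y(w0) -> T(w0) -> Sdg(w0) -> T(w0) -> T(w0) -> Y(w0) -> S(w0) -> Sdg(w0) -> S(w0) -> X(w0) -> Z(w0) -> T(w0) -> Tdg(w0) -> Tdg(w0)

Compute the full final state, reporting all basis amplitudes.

After the circuit, the state carries amplitude sqrt(2)*I/2 on |0>, -sqrt(2)/2 on |1>.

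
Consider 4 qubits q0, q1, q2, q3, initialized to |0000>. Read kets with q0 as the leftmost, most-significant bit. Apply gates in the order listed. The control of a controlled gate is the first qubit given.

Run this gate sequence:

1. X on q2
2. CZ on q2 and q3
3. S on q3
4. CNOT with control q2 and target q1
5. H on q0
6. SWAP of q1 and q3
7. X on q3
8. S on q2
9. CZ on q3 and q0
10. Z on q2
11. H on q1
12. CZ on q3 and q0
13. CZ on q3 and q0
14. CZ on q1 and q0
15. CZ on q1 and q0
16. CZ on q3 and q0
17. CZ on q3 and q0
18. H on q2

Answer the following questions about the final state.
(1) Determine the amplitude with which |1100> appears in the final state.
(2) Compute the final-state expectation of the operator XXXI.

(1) The amplitude on |1100> is -sqrt(2)*I/4. Key observation: the block from step 12 through step 17 cancels to the identity and can be dropped.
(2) The expectation value of XXXI is -1.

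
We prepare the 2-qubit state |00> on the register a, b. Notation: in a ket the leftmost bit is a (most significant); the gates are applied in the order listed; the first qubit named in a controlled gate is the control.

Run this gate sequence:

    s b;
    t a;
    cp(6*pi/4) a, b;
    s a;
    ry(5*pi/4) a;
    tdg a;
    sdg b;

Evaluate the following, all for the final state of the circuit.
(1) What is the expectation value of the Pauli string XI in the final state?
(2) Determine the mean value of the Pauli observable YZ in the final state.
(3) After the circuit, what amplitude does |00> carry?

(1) In the final state, XI has expectation -1/2.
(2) The observable YZ averages to 1/2.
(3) The amplitude on |00> is -sqrt(2 - sqrt(2))/2.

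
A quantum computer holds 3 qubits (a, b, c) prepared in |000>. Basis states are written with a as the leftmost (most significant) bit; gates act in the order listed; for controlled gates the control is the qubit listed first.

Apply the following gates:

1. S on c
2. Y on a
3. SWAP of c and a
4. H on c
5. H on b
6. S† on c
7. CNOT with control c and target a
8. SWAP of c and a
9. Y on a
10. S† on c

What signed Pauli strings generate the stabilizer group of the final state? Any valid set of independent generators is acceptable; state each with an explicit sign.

The stabilizer group can be generated by -XIX, +IXI, -ZIZ, among other valid generating sets.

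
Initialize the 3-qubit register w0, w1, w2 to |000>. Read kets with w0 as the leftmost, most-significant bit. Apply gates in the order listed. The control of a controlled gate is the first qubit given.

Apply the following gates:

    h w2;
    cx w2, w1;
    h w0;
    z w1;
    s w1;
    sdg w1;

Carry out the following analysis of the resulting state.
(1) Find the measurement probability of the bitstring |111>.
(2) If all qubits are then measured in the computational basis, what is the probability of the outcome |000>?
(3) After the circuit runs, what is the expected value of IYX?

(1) The probability of measuring |111> is 1/4. Key observation: the block from step 5 through step 6 cancels to the identity and can be dropped.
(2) Outcome |000> occurs with probability 1/4.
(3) The observable IYX averages to 0.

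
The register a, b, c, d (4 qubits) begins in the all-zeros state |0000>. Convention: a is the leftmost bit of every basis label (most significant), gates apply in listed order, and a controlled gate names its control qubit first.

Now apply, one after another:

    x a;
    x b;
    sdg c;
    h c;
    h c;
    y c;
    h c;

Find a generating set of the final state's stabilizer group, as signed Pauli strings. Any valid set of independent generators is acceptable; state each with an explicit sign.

The final state is stabilized by the group generated by -IIXI, -ZIII, -IZII, +IIIZ; other independent generating sets are equally valid.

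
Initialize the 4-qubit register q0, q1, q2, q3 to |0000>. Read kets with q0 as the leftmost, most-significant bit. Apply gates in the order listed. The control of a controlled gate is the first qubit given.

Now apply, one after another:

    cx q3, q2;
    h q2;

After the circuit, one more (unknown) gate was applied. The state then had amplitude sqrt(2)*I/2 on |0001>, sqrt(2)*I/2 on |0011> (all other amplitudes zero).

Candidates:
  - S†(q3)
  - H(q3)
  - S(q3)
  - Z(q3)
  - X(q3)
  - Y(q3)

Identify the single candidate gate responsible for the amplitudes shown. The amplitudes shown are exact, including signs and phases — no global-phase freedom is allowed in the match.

It was Y(q3) that produced the state shown.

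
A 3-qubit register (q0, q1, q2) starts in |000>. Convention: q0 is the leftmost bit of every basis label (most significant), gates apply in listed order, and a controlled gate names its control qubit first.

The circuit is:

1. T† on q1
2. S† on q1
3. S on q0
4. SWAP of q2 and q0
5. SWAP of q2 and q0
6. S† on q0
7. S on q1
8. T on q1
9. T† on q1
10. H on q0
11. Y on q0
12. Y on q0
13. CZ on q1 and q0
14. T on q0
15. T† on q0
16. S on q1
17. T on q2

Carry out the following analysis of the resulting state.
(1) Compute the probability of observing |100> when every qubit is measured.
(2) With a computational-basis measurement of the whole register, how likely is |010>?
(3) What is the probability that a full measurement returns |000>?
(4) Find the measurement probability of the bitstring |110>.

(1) The probability of measuring |100> is 1/2. Key observation: steps 1-8 multiply out to the identity, so the circuit reduces to the remaining gates.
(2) The probability of measuring |010> is 0.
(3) Outcome |000> occurs with probability 1/2.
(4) A full measurement returns |110> with probability 0.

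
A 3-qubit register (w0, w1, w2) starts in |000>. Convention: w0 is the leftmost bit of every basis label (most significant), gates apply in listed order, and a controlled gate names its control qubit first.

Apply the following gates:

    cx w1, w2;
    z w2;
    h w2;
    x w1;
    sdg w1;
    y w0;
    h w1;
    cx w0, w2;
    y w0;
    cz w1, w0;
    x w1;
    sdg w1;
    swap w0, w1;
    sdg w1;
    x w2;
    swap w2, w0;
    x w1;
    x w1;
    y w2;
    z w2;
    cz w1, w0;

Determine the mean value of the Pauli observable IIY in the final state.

The expectation value of IIY is -1.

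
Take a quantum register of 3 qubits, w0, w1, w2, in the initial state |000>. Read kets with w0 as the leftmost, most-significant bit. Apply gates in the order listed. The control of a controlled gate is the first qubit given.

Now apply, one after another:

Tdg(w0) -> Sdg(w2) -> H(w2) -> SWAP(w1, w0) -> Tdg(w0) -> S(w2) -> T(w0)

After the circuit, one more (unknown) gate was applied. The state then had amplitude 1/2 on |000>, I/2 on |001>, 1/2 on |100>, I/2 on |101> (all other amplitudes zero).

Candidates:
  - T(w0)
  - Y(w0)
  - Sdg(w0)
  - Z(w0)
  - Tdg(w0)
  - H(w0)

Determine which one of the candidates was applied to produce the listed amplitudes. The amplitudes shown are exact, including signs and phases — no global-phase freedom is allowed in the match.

The unique candidate consistent with the amplitudes is H(w0).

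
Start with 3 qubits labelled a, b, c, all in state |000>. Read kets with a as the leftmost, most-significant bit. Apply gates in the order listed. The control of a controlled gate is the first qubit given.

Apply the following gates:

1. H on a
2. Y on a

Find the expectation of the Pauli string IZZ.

The observable IZZ averages to 1.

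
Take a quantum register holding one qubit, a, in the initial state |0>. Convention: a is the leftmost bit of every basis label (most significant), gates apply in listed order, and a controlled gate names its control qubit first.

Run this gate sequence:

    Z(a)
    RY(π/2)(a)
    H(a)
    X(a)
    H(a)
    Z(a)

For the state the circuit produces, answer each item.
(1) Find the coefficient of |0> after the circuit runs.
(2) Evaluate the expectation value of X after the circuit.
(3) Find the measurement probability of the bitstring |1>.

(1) The final state's coefficient on |0> equals sqrt(2)/2.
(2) In the final state, X has expectation 1.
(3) A full measurement returns |1> with probability 1/2.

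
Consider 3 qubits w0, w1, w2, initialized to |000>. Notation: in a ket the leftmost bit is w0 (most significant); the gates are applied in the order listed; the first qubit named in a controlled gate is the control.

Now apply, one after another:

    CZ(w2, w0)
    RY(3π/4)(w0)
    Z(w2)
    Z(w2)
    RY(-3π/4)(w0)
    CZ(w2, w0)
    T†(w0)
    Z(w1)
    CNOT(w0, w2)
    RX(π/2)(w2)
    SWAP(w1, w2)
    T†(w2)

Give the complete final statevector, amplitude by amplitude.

After the circuit, the state carries amplitude sqrt(2)/2 on |000>, -sqrt(2)*I/2 on |010>, and 0 on every other basis state.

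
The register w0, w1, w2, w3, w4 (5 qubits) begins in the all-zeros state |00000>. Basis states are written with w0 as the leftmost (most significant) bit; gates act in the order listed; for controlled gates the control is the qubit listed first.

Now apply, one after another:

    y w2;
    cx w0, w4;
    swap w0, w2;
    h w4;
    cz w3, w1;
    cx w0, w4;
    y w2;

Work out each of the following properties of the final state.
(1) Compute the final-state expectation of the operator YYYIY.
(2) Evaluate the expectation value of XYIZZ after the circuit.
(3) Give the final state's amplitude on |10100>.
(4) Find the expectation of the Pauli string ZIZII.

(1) The expectation value of YYYIY is 0.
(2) In the final state, XYIZZ has expectation 0.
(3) The amplitude on |10100> is -sqrt(2)/2.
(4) In the final state, ZIZII has expectation 1.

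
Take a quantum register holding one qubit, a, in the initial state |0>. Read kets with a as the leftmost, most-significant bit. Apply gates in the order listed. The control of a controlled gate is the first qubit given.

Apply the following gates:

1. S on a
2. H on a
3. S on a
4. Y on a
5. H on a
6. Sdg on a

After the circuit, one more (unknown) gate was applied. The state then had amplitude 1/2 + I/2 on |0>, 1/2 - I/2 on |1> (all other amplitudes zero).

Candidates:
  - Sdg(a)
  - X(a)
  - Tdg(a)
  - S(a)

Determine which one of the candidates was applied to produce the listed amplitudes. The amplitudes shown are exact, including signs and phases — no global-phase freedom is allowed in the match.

The applied gate was S(a).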